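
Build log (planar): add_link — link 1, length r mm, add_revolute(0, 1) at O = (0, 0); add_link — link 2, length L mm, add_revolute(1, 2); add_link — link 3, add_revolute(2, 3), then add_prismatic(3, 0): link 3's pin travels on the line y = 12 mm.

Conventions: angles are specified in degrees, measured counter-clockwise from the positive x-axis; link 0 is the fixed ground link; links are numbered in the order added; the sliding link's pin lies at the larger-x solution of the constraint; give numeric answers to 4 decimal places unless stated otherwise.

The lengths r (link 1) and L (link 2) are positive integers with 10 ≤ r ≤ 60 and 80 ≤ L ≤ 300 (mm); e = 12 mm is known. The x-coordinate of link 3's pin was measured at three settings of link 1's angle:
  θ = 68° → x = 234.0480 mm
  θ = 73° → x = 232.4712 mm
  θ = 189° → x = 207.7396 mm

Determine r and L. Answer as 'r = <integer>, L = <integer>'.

constraint per measurement: (x − r cos θ)² + (r sin θ − e)² = L²
subtracting the θ₁ and θ₂ equations cancels the r² and L² terms:
r = (x₁² − x₂²) / (2[(x₁cos θ₁ + e sin θ₁) − (x₂cos θ₂ + e sin θ₂)]) = 18.9996 → r = 19
L² = (x₁ − r cos θ₁)² + (r sin θ₁ − e)² = 51528.9854 → L = 227.0000 → L = 227
check at θ₃=189°: x = 207.7396 (printed 207.7396) ✓

r = 19, L = 227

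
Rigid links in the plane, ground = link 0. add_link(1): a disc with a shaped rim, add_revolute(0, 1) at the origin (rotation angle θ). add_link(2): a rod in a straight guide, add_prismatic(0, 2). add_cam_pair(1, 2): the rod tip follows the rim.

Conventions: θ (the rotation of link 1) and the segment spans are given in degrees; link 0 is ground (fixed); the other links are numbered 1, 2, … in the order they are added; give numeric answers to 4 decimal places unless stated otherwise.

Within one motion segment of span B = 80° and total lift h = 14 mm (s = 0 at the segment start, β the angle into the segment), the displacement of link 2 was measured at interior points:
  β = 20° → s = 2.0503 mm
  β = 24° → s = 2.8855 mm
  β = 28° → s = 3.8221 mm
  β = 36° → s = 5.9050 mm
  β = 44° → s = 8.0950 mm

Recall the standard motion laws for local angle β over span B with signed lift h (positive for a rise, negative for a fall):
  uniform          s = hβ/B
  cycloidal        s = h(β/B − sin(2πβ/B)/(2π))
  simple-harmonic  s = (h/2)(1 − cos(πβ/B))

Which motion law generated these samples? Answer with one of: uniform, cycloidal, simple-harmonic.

candidates at β/B = r: uniform s = h·r (linear in β); cycloidal s = h·(r − sin(2πr)/(2π)); simple-harmonic s = (h/2)(1 − cos(πr))
β=20°: printed 2.0503 | uniform 3.5000, cycloidal 1.2718, simple-harmonic 2.0503
β=24°: printed 2.8855 | uniform 4.2000, cycloidal 2.0809, simple-harmonic 2.8855
β=28°: printed 3.8221 | uniform 4.9000, cycloidal 3.0974, simple-harmonic 3.8221
β=36°: printed 5.9050 | uniform 6.3000, cycloidal 5.6115, simple-harmonic 5.9050
β=44°: printed 8.0950 | uniform 7.7000, cycloidal 8.3885, simple-harmonic 8.0950
only one law matches every sample → simple-harmonic

simple-harmonic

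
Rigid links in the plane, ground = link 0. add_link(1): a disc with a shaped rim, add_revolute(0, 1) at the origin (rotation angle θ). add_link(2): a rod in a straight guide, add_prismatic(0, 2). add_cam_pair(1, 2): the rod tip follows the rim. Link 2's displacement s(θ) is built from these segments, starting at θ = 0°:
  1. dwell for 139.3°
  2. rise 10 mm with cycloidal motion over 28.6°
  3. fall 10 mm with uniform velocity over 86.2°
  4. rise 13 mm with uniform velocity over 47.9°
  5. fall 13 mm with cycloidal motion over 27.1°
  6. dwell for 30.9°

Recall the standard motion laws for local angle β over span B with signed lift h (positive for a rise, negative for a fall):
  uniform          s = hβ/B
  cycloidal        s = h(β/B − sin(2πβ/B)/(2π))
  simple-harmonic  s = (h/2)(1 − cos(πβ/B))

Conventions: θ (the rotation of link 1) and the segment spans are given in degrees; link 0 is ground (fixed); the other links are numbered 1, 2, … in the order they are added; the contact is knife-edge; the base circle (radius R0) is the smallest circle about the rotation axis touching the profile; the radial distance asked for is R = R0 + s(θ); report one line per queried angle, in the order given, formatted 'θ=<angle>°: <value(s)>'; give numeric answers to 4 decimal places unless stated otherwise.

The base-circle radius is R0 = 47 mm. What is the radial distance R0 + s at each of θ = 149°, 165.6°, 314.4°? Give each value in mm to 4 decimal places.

segment 1 (0° to 139.3°, dwell): s unchanged at 0.0000
θ = 149° falls in segment 2 (139.3° to 167.9°, cycloidal, h = 10): β = 149 − 139.3 = 9.7°, B = 28.6°; Δs = 10·(0.3392 − sin(2π·0.3392)/(2π)) = 2.0433; s = 0.0000 + 2.0433 = 2.0433
θ = 165.6° falls in segment 2 (139.3° to 167.9°, cycloidal, h = 10): β = 165.6 − 139.3 = 26.3°, B = 28.6°; Δs = 10·(0.9196 − sin(2π·0.9196)/(2π)) = 9.9662; s = 0.0000 + 9.9662 = 9.9662
segment 2 (139.3° to 167.9°, cycloidal, h = 10) is passed completely: s = 0.0000 + (10) = 10.0000
segment 3 (167.9° to 254.1°, uniform, h = -10) is passed completely: s = 10.0000 + (-10) = 0.0000
segment 4 (254.1° to 302°, uniform, h = 13) is passed completely: s = 0.0000 + (13) = 13.0000
θ = 314.4° falls in segment 5 (302° to 329.1°, cycloidal, h = -13): β = 314.4 − 302 = 12.4°, B = 27.1°; Δs = -13·(0.4576 − sin(2π·0.4576)/(2π)) = -5.4032; s = 13.0000 − 5.4032 = 7.5968
θ=149°: R = R0 + s = 47 + 2.0433 = 49.0433
θ=165.6°: R = R0 + s = 47 + 9.9662 = 56.9662
θ=314.4°: R = R0 + s = 47 + 7.5968 = 54.5968

θ=149°: 49.0433
θ=165.6°: 56.9662
θ=314.4°: 54.5968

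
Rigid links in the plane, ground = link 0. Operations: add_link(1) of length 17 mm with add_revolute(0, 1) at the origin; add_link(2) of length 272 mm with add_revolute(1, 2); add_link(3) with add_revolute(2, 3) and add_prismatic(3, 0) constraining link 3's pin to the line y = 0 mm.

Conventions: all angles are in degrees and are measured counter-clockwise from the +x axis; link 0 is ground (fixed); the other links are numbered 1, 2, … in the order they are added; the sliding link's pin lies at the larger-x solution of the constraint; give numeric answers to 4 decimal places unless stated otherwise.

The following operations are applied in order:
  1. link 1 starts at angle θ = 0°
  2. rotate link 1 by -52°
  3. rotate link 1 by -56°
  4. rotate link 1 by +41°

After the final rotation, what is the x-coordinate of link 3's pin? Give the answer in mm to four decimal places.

geometry: r = 17 mm, L = 272 mm, e = 0 mm; θ starts at 0°
rotate link 1 by -52°: θ ← 0° -52° = -52°
rotate link 1 by -56°: θ ← -52° -56° = -108°
rotate link 1 by +41°: θ ← -108° +41° = -67°
crank pin P = (r cos θ, r sin θ) = (6.642429, -15.648583)
h = r sin θ − e = -15.648583 − 0 = -15.648583
x = r cos θ + √(L² − h²) = 6.642429 + 271.549483 = 278.191912

278.1919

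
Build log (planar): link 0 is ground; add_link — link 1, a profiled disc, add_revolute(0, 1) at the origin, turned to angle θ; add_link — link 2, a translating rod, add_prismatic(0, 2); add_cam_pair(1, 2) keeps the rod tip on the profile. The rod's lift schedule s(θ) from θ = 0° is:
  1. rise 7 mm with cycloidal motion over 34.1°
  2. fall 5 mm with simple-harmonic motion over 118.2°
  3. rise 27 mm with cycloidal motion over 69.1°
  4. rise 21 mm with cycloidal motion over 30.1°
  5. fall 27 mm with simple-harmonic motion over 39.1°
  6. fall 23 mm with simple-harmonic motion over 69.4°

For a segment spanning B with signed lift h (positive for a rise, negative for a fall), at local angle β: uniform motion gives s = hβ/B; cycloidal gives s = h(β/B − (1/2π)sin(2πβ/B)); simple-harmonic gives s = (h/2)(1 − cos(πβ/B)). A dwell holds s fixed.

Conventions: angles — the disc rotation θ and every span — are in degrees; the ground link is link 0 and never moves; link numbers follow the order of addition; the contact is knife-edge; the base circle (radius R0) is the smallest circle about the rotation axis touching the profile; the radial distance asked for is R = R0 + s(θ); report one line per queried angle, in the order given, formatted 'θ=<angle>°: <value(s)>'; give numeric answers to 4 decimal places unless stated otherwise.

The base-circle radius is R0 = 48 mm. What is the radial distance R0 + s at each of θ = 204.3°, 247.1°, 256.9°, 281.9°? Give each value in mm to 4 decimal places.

seg 1 [0°–34.1°] cycloidal, h=7: full span → s += 7 → s = 7.0000
seg 2 [34.1°–152.3°] simple-harmonic, h=-5: full span → s += -5 → s = 2.0000
seg 3 [152.3°–221.4°] cycloidal, h=27: θ=204.3° here. β=52, B=69.1. 27·(0.7525 − sin(2π·0.7525)/(2π)) = 24.6150 → s = 26.6150
seg 3 [152.3°–221.4°] cycloidal, h=27: full span → s += 27 → s = 29.0000
seg 4 [221.4°–251.5°] cycloidal, h=21: θ=247.1° here. β=25.7, B=30.1. 21·(0.8538 − sin(2π·0.8538)/(2π)) = 20.5862 → s = 49.5862
seg 4 [221.4°–251.5°] cycloidal, h=21: full span → s += 21 → s = 50.0000
seg 5 [251.5°–290.6°] simple-harmonic, h=-27: θ=256.9° here. β=5.4, B=39.1. -27/2·(1 − cos(π·0.1381)) = -1.2509 → s = 48.7491
seg 5 [251.5°–290.6°] simple-harmonic, h=-27: θ=281.9° here. β=30.4, B=39.1. -27/2·(1 − cos(π·0.7775)) = -23.8338 → s = 26.1662
θ=204.3°: R = R0 + s = 48 + 26.6150 = 74.6150
θ=247.1°: R = R0 + s = 48 + 49.5862 = 97.5862
θ=256.9°: R = R0 + s = 48 + 48.7491 = 96.7491
θ=281.9°: R = R0 + s = 48 + 26.1662 = 74.1662

θ=204.3°: 74.6150
θ=247.1°: 97.5862
θ=256.9°: 96.7491
θ=281.9°: 74.1662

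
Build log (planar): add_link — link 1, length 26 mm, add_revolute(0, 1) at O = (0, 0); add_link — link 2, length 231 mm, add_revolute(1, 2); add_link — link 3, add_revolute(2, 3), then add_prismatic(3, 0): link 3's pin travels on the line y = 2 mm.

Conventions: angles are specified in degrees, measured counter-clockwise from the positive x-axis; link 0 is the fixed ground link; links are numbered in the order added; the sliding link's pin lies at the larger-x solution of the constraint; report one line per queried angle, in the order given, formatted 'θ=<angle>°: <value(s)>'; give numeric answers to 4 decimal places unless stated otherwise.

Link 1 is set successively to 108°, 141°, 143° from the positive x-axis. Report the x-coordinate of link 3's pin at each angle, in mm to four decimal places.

geometry: r = 26 mm, L = 231 mm, e = 2 mm
θ=108°: crank pin P = (r cos θ, r sin θ) = (-8.034442, 24.727469)
θ=108°: h = r sin θ − e = 24.727469 − 2 = 22.727469
θ=108°: x = r cos θ + √(L² − h²) = -8.034442 + 229.879234 = 221.844792
θ=141°: crank pin P = (r cos θ, r sin θ) = (-20.205795, 16.362330)
θ=141°: h = r sin θ − e = 16.362330 − 2 = 14.362330
θ=141°: x = r cos θ + √(L² − h²) = -20.205795 + 230.553082 = 210.347287
θ=143°: crank pin P = (r cos θ, r sin θ) = (-20.764523, 15.647191)
θ=143°: h = r sin θ − e = 15.647191 − 2 = 13.647191
θ=143°: x = r cos θ + √(L² − h²) = -20.764523 + 230.596518 = 209.831995

θ=108°: 221.8448
θ=141°: 210.3473
θ=143°: 209.8320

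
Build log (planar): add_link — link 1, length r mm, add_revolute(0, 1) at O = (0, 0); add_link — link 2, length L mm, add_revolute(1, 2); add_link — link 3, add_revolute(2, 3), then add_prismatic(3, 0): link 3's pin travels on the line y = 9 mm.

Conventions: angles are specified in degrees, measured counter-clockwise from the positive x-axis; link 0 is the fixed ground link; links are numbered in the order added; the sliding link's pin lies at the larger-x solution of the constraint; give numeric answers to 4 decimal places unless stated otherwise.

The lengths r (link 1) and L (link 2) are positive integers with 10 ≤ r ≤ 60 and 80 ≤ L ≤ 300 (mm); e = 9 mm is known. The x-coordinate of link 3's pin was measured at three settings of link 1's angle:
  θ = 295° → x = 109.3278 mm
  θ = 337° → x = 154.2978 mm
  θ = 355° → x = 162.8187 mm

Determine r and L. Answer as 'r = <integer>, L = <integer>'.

constraint per measurement: (x − r cos θ)² + (r sin θ − e)² = L²
subtracting the θ₁ and θ₂ equations cancels the r² and L² terms:
r = (x₁² − x₂²) / (2[(x₁cos θ₁ + e sin θ₁) − (x₂cos θ₂ + e sin θ₂)]) = 59.0000 → r = 59
L² = (x₁ − r cos θ₁)² + (r sin θ₁ − e)² = 11025.0036 → L = 105.0000 → L = 105
check at θ₃=355°: x = 162.8187 (printed 162.8187) ✓

r = 59, L = 105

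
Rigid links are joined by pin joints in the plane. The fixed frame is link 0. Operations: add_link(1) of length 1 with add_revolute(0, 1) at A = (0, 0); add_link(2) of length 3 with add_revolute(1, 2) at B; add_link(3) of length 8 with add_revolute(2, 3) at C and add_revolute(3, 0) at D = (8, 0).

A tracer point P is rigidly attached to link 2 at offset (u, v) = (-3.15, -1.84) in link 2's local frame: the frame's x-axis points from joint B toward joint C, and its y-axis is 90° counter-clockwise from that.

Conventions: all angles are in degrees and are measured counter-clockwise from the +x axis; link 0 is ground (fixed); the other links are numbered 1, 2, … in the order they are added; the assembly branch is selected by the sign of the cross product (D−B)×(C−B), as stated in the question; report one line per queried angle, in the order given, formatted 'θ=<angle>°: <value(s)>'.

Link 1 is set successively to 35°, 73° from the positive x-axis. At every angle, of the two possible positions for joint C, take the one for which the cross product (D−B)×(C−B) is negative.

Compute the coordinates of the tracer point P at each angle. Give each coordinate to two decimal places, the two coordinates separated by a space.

A=(0,0), D=(8.00,0)
θ=35°: B = A + 1.00·(cos35°, sin35°) = (0.8192, 0.5736)
θ=35°: |BD| = 7.2037
θ=35°: circle(B,3.00) ∩ circle(D,8.00): a=-0.2156, h=2.9922
θ=35°:   candidates: C₊=(0.8425,3.5735) cross=21.555; C₋=(0.3660,-2.3920) cross=-21.555
θ=35°:   branch - wants cross < 0 → take C=(0.3660,-2.3920) (cross=-21.555)
θ=35°: ex = (C−B)/|BC| = (-0.1511,-0.9885); ey = (0.9885,-0.1511)
θ=35°: P = B + -3.15·ex + -1.84·ey = (-0.5239,3.9654)
θ=73°: B = A + 1.00·(cos73°, sin73°) = (0.2924, 0.9563)
θ=73°: |BD| = 7.7667
θ=73°: circle(B,3.00) ∩ circle(D,8.00): a=0.3426, h=2.9804
θ=73°:   candidates: C₊=(0.9994,3.8718) cross=23.148; C₋=(0.2654,-2.0436) cross=-23.148
θ=73°:   branch - wants cross < 0 → take C=(0.2654,-2.0436) (cross=-23.148)
θ=73°: ex = (C−B)/|BC| = (-0.0090,-1.0000); ey = (1.0000,-0.0090)
θ=73°: P = B + -3.15·ex + -1.84·ey = (-1.5192,4.1227)

θ=35°: -0.52 3.97
θ=73°: -1.52 4.12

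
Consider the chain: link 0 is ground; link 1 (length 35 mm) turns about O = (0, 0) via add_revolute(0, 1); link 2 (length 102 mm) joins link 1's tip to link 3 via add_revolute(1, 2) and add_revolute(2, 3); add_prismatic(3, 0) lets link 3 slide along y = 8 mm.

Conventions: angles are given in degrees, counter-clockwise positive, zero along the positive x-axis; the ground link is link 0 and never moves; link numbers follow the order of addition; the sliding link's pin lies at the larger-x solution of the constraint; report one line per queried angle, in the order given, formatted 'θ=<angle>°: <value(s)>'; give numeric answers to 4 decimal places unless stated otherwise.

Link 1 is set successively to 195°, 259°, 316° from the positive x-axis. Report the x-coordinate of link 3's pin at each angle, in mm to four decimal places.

geometry: r = 35 mm, L = 102 mm, e = 8 mm
θ=195°: crank pin P = (r cos θ, r sin θ) = (-33.807404, -9.058667)
θ=195°: h = r sin θ − e = -9.058667 − 8 = -17.058667
θ=195°: x = r cos θ + √(L² − h²) = -33.807404 + 100.563422 = 66.756018
θ=259°: crank pin P = (r cos θ, r sin θ) = (-6.678315, -34.356951)
θ=259°: h = r sin θ − e = -34.356951 − 8 = -42.356951
θ=259°: x = r cos θ + √(L² − h²) = -6.678315 + 92.789486 = 86.111171
θ=316°: crank pin P = (r cos θ, r sin θ) = (25.176893, -24.313043)
θ=316°: h = r sin θ − e = -24.313043 − 8 = -32.313043
θ=316°: x = r cos θ + √(L² − h²) = 25.176893 + 96.746407 = 121.923300

θ=195°: 66.7560
θ=259°: 86.1112
θ=316°: 121.9233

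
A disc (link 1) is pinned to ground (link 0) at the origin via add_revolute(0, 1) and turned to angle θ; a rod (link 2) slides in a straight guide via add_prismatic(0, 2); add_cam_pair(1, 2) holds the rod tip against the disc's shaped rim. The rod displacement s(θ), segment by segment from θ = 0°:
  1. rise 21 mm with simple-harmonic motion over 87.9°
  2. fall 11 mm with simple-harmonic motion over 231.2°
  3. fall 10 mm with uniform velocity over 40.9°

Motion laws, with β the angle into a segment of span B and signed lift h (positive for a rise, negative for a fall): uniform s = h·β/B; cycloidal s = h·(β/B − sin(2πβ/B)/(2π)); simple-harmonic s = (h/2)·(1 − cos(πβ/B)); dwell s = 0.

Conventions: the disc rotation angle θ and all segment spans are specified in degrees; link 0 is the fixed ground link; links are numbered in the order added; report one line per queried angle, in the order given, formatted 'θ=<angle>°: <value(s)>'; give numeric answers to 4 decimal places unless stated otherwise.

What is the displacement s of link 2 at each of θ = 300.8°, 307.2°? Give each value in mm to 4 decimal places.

segment 1 (0° to 87.9°, simple-harmonic, h = 21) is passed completely: s = 0.0000 + (21) = 21.0000
θ = 300.8° falls in segment 2 (87.9° to 319.1°, simple-harmonic, h = -11): β = 300.8 − 87.9 = 212.9°, B = 231.2°; Δs = -11/2·(1 − cos(π·0.9208)) = -10.8308; s = 21.0000 − 10.8308 = 10.1692
θ = 307.2° falls in segment 2 (87.9° to 319.1°, simple-harmonic, h = -11): β = 307.2 − 87.9 = 219.3°, B = 231.2°; Δs = -11/2·(1 − cos(π·0.9485)) = -10.9283; s = 21.0000 − 10.9283 = 10.0717

θ=300.8°: 10.1692
θ=307.2°: 10.0717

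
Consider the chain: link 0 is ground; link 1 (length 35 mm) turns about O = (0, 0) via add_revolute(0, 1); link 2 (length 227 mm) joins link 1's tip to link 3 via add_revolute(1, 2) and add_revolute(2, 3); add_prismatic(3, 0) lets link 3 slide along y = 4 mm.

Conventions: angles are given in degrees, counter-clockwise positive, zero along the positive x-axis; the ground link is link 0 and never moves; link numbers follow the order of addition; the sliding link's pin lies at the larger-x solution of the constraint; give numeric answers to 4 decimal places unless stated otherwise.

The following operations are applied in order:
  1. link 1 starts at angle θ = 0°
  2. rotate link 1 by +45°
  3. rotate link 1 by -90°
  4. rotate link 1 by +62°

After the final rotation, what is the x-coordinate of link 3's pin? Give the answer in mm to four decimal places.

geometry: r = 35 mm, L = 227 mm, e = 4 mm; θ starts at 0°
rotate link 1 by +45°: θ ← 0° +45° = 45°
rotate link 1 by -90°: θ ← 45° -90° = -45°
rotate link 1 by +62°: θ ← -45° +62° = 17°
crank pin P = (r cos θ, r sin θ) = (33.470666, 10.233010)
h = r sin θ − e = 10.233010 − 4 = 6.233010
x = r cos θ + √(L² − h²) = 33.470666 + 226.914410 = 260.385077

260.3851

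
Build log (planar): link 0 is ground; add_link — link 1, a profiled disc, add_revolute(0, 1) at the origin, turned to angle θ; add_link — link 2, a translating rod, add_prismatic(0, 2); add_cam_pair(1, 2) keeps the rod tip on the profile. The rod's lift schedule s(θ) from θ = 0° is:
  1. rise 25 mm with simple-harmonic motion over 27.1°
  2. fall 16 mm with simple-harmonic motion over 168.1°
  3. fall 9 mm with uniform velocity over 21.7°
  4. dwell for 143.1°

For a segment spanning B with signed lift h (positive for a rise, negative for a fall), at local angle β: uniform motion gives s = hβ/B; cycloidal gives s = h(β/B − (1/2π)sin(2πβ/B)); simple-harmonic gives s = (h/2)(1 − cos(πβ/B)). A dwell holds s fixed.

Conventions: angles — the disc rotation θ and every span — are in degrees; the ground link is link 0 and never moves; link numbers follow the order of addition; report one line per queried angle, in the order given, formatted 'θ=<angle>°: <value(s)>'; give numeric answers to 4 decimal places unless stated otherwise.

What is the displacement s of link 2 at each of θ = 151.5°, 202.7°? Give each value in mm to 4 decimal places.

seg 1 [0°–27.1°] simple-harmonic, h=25: full span → s += 25 → s = 25.0000
seg 2 [27.1°–195.2°] simple-harmonic, h=-16: θ=151.5° here. β=124.4, B=168.1. -16/2·(1 − cos(π·0.7400)) = -13.4770 → s = 11.5230
seg 2 [27.1°–195.2°] simple-harmonic, h=-16: full span → s += -16 → s = 9.0000
seg 3 [195.2°–216.9°] uniform, h=-9: θ=202.7° here. β=7.5, B=21.7. -9·7.5/21.7 = -3.1106 → s = 5.8894

θ=151.5°: 11.5230
θ=202.7°: 5.8894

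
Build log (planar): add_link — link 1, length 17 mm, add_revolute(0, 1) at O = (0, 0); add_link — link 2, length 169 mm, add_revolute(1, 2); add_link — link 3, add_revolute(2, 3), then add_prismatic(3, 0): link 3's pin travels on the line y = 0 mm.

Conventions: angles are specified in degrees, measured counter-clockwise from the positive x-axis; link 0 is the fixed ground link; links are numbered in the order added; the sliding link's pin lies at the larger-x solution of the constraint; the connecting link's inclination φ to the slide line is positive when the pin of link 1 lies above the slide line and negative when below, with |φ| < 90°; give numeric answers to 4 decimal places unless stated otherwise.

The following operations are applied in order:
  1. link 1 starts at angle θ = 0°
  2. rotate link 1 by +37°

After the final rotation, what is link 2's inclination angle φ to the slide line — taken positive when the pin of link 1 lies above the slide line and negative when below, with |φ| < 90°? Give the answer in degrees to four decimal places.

geometry: r = 17 mm, L = 169 mm, e = 0 mm; θ starts at 0°
rotate link 1 by +37°: θ ← 0° +37° = 37°
h = r sin θ − e = 10.230855 − 0 = 10.230855
sin φ = h / L = 10.230855 / 169 = 0.06053761
φ = arcsin(0.06053761) = 3.470671°

3.4707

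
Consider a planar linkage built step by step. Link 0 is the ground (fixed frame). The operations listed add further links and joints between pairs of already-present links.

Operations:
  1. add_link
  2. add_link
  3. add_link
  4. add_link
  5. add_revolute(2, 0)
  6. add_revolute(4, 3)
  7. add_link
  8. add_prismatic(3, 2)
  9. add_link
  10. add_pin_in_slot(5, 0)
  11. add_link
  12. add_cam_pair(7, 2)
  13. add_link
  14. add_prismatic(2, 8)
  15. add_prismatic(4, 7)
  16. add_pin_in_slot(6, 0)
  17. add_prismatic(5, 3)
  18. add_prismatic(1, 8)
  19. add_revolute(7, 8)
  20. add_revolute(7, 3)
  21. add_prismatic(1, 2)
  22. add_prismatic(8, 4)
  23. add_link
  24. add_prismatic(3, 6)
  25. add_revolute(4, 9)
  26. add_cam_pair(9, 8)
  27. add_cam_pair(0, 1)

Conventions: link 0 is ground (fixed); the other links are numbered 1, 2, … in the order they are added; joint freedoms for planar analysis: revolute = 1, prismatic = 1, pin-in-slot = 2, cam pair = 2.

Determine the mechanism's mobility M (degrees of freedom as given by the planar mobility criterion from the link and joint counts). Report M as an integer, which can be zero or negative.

ground; <1,0,0>
#1 <2,0,0>
#2 <3,0,0>
#3 <4,0,0>
#4 <5,0,0>
R:2↔0 J1 <5,1,0>
R:4↔3 J1 <5,2,0>
#5 <6,2,0>
P:3↔2 J1 <6,3,0>
#6 <7,3,0>
PS:5↔0 J2 <7,3,1>
#7 <8,3,1>
C:7↔2 J2 <8,3,2>
#8 <9,3,2>
P:2↔8 J1 <9,4,2>
P:4↔7 J1 <9,5,2>
PS:6↔0 J2 <9,5,3>
P:5↔3 J1 <9,6,3>
P:1↔8 J1 <9,7,3>
R:7↔8 J1 <9,8,3>
R:7↔3 J1 <9,9,3>
P:1↔2 J1 <9,10,3>
P:8↔4 J1 <9,11,3>
#9 <10,11,3>
P:3↔6 J1 <10,12,3>
R:4↔9 J1 <10,13,3>
C:9↔8 J2 <10,13,4>
C:0↔1 J2 <10,13,5>
3×9 − 2×13 − 1×5 = -4

M = -4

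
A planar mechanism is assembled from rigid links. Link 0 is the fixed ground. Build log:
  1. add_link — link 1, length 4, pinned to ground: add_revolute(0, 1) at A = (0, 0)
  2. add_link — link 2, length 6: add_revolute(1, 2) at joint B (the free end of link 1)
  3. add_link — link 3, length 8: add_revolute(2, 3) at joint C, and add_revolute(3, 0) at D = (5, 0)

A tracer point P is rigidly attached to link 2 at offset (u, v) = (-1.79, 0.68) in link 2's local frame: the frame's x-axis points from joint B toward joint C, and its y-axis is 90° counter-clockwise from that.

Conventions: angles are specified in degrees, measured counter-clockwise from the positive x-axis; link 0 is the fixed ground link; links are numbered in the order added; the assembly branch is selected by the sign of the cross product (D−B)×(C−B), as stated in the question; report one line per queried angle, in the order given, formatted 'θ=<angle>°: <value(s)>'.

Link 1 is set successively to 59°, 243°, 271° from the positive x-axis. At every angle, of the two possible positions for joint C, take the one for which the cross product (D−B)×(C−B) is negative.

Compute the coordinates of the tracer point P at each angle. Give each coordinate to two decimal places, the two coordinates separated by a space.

A=(0,0), D=(5.00,0)
θ=59°: B = A + 4.00·(cos59°, sin59°) = (2.0602, 3.4287)
θ=59°: |BD| = 4.5165
θ=59°: circle(B,6.00) ∩ circle(D,8.00): a=-0.8415, h=5.9407
θ=59°:   candidates: C₊=(6.0223,7.9344) cross=26.831; C₋=(-2.9975,0.2006) cross=-26.831
θ=59°:   branch - wants cross < 0 → take C=(-2.9975,0.2006) (cross=-26.831)
θ=59°: ex = (C−B)/|BC| = (-0.8429,-0.5380); ey = (0.5380,-0.8429)
θ=59°: P = B + -1.79·ex + 0.68·ey = (3.9349,3.8185)
θ=243°: B = A + 4.00·(cos243°, sin243°) = (-1.8160, -3.5640)
θ=243°: |BD| = 7.6915
θ=243°: circle(B,6.00) ∩ circle(D,8.00): a=2.0256, h=5.6477
θ=243°:   candidates: C₊=(-2.6380,2.3794) cross=43.440; C₋=(2.5960,-7.6303) cross=-43.440
θ=243°:   branch - wants cross < 0 → take C=(2.5960,-7.6303) (cross=-43.440)
θ=243°: ex = (C−B)/|BC| = (0.7353,-0.6777); ey = (0.6777,0.7353)
θ=243°: P = B + -1.79·ex + 0.68·ey = (-2.6714,-1.8509)
θ=271°: B = A + 4.00·(cos271°, sin271°) = (0.0698, -3.9994)
θ=271°: |BD| = 6.3484
θ=271°: circle(B,6.00) ∩ circle(D,8.00): a=0.9689, h=5.9213
θ=271°:   candidates: C₊=(-2.9080,1.2095) cross=37.590; C₋=(4.5526,-7.9875) cross=-37.590
θ=271°:   branch - wants cross < 0 → take C=(4.5526,-7.9875) (cross=-37.590)
θ=271°: ex = (C−B)/|BC| = (0.7471,-0.6647); ey = (0.6647,0.7471)
θ=271°: P = B + -1.79·ex + 0.68·ey = (-0.8156,-2.3016)

θ=59°: 3.93 3.82
θ=243°: -2.67 -1.85
θ=271°: -0.82 -2.30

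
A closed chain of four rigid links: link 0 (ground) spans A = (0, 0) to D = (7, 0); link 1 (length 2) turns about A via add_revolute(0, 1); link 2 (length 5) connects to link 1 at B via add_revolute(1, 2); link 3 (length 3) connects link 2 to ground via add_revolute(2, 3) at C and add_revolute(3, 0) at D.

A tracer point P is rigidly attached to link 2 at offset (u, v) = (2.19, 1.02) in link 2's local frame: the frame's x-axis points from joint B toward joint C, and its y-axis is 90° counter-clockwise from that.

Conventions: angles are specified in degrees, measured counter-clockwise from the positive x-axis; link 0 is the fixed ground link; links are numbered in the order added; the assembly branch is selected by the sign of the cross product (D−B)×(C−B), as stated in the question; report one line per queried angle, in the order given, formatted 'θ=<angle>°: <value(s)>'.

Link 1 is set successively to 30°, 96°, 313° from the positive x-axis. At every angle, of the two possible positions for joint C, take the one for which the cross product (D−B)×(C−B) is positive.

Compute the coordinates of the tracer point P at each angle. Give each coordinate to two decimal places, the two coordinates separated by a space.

A=(0,0), D=(7.00,0)
θ=30°: B = A + 2.00·(cos30°, sin30°) = (1.7321, 1.0000)
θ=30°: |BD| = 5.3620
θ=30°: circle(B,5.00) ∩ circle(D,3.00): a=4.1730, h=2.7543
θ=30°:   candidates: C₊=(6.3455,2.9277) cross=14.769; C₋=(5.3182,-2.4842) cross=-14.769
θ=30°:   branch + wants cross > 0 → take C=(6.3455,2.9277) (cross=14.769)
θ=30°: ex = (C−B)/|BC| = (0.9227,0.3855); ey = (-0.3855,0.9227)
θ=30°: P = B + 2.19·ex + 1.02·ey = (3.3595,2.7855)
θ=96°: B = A + 2.00·(cos96°, sin96°) = (-0.2091, 1.9890)
θ=96°: |BD| = 7.4784
θ=96°: circle(B,5.00) ∩ circle(D,3.00): a=4.8090, h=1.3689
θ=96°:   candidates: C₊=(4.7908,2.0296) cross=10.237; C₋=(4.0626,-0.6096) cross=-10.237
θ=96°:   branch + wants cross > 0 → take C=(4.7908,2.0296) (cross=10.237)
θ=96°: ex = (C−B)/|BC| = (1.0000,0.0081); ey = (-0.0081,1.0000)
θ=96°: P = B + 2.19·ex + 1.02·ey = (1.9726,3.0268)
θ=313°: B = A + 2.00·(cos313°, sin313°) = (1.3640, -1.4627)
θ=313°: |BD| = 5.8227
θ=313°: circle(B,5.00) ∩ circle(D,3.00): a=4.2853, h=2.5761
θ=313°:   candidates: C₊=(4.8647,2.1073) cross=15.000; C₋=(6.1590,-2.8797) cross=-15.000
θ=313°:   branch + wants cross > 0 → take C=(4.8647,2.1073) (cross=15.000)
θ=313°: ex = (C−B)/|BC| = (0.7001,0.7140); ey = (-0.7140,0.7001)
θ=313°: P = B + 2.19·ex + 1.02·ey = (2.1690,0.8151)

θ=30°: 3.36 2.79
θ=96°: 1.97 3.03
θ=313°: 2.17 0.82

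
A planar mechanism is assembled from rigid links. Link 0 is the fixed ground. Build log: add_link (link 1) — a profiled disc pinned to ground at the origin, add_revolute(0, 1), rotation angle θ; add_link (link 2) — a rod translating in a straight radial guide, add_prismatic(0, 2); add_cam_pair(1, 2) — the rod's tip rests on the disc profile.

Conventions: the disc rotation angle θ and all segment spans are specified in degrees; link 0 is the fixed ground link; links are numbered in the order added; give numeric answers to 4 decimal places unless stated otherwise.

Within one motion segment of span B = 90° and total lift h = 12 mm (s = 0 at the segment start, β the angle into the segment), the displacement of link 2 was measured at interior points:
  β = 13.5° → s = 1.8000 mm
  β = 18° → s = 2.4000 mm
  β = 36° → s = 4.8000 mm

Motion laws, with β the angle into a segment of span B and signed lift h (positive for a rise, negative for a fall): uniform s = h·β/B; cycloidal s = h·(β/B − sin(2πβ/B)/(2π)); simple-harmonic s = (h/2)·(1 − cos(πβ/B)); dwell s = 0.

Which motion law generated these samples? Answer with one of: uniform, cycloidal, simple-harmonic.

candidates at β/B = r: uniform s = h·r (linear in β); cycloidal s = h·(r − sin(2πr)/(2π)); simple-harmonic s = (h/2)(1 − cos(πr))
β=13.5°: printed 1.8000 | uniform 1.8000, cycloidal 0.2549, simple-harmonic 0.6540
β=18°: printed 2.4000 | uniform 2.4000, cycloidal 0.5836, simple-harmonic 1.1459
β=36°: printed 4.8000 | uniform 4.8000, cycloidal 3.6774, simple-harmonic 4.1459
only one law matches every sample → uniform

uniform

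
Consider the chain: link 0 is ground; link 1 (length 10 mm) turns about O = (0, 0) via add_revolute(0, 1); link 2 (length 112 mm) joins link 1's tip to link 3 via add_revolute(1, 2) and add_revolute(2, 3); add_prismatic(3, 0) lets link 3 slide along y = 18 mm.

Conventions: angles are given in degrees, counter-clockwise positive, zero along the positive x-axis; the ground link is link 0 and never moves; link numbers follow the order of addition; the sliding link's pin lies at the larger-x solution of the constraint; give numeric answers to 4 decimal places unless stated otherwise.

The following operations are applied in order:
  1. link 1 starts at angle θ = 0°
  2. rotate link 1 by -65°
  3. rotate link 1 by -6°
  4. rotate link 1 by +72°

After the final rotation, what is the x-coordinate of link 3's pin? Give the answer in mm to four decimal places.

geometry: r = 10 mm, L = 112 mm, e = 18 mm; θ starts at 0°
rotate link 1 by -65°: θ ← 0° -65° = -65°
rotate link 1 by -6°: θ ← -65° -6° = -71°
rotate link 1 by +72°: θ ← -71° +72° = 1°
crank pin P = (r cos θ, r sin θ) = (9.998477, 0.174524)
h = r sin θ − e = 0.174524 − 18 = -17.825476
x = r cos θ + √(L² − h²) = 9.998477 + 110.572385 = 120.570862

120.5709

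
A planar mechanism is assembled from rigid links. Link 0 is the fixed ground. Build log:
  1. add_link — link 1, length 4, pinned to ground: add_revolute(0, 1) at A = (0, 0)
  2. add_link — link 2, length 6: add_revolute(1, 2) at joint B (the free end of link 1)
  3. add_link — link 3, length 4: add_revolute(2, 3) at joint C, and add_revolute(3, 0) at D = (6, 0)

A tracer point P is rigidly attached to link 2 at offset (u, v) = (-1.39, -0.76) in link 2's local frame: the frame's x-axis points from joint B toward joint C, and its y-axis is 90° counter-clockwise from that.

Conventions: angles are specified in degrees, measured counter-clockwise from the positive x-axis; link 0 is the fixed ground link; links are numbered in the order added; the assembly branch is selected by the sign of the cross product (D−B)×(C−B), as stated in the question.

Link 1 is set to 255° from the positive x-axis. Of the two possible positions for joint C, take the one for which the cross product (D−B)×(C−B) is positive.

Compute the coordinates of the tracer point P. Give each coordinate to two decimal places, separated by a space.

A=(0,0), D=(6.00,0)
B = A + 4.00·(cos255°, sin255°) = (-1.0353, -3.8637)
|BD| = 8.0264
circle(B,6.00) ∩ circle(D,4.00): a=5.2591, h=2.8882
  candidates: C₊=(2.1841,1.1995) cross=23.182; C₋=(4.9647,-3.8637) cross=-23.182
  branch + wants cross > 0 → take C=(2.1841,1.1995) (cross=23.182)
ex = (C−B)/|BC| = (0.5366,0.8439); ey = (-0.8439,0.5366)
P = B + -1.39·ex + -0.76·ey = (-1.1398,-5.4445)

-1.14 -5.44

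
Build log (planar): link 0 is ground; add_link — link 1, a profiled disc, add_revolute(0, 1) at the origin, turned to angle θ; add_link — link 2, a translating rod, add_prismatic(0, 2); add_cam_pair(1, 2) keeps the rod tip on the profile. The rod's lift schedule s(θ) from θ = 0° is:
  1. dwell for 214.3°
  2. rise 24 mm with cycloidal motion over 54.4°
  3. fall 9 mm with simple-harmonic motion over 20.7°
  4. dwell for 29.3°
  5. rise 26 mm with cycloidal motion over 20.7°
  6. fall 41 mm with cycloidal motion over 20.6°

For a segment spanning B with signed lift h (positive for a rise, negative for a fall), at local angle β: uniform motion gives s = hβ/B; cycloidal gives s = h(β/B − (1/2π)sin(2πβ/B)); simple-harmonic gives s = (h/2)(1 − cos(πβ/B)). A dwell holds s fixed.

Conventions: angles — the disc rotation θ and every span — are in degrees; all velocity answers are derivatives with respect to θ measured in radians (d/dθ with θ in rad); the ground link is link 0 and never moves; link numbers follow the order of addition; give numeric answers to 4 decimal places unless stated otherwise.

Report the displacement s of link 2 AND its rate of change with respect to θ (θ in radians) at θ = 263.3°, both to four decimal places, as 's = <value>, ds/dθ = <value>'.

seg 1 [0°–214.3°] dwell: s stays 0.0000
seg 2 [214.3°–268.7°] cycloidal, h=24: θ=263.3° here. β=49, B=54.4. 24·(0.9007 − sin(2π·0.9007)/(2π)) = 23.8485 → s = 23.8485
velocity in seg [214.3°–268.7°] (cycloidal), θ in radians: β = 49° = 0.8552 rad, B = 54.4° = 0.9495 rad; ds/dθ = (h/B)(1 − cos(2πβ/B)) = (24/0.9495)(1 − cos(2π·0.9007)) = 4.759158 mm/rad

s = 23.8485, ds/dθ = 4.7592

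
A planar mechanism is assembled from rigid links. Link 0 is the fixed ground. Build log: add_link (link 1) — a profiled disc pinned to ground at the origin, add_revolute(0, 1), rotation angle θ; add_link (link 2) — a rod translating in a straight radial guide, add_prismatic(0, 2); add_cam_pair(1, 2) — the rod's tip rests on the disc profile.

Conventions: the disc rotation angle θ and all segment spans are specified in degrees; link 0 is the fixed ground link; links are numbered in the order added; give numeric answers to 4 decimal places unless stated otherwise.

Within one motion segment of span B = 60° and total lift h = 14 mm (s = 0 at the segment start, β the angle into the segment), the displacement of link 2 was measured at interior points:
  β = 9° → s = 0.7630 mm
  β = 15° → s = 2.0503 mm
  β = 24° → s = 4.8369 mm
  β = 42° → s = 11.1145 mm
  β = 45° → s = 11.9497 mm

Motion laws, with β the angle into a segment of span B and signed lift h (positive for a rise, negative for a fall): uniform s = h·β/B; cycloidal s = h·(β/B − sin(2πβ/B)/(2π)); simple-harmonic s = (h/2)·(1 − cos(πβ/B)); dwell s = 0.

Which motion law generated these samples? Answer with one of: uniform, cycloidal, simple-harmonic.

candidates at β/B = r: uniform s = h·r (linear in β); cycloidal s = h·(r − sin(2πr)/(2π)); simple-harmonic s = (h/2)(1 − cos(πr))
β=9°: printed 0.7630 | uniform 2.1000, cycloidal 0.2974, simple-harmonic 0.7630
β=15°: printed 2.0503 | uniform 3.5000, cycloidal 1.2718, simple-harmonic 2.0503
β=24°: printed 4.8369 | uniform 5.6000, cycloidal 4.2903, simple-harmonic 4.8369
β=42°: printed 11.1145 | uniform 9.8000, cycloidal 11.9191, simple-harmonic 11.1145
β=45°: printed 11.9497 | uniform 10.5000, cycloidal 12.7282, simple-harmonic 11.9497
only one law matches every sample → simple-harmonic

simple-harmonic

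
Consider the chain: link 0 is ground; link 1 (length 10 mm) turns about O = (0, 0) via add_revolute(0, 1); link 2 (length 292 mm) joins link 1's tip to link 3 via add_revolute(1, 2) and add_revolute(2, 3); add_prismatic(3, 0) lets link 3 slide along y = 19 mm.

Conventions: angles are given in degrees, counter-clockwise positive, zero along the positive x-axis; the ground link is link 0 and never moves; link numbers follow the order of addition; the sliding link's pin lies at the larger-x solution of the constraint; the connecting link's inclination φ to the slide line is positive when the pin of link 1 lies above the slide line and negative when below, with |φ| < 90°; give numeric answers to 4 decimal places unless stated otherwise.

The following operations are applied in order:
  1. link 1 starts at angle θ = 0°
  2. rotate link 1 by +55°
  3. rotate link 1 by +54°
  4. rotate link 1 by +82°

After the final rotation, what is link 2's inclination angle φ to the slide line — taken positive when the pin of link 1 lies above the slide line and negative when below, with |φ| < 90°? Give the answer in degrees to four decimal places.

geometry: r = 10 mm, L = 292 mm, e = 19 mm; θ starts at 0°
rotate link 1 by +55°: θ ← 0° +55° = 55°
rotate link 1 by +54°: θ ← 55° +54° = 109°
rotate link 1 by +82°: θ ← 109° +82° = 191°
h = r sin θ − e = -1.908090 − 19 = -20.908090
sin φ = h / L = -20.908090 / 292 = -0.07160305
φ = arcsin(-0.07160305) = -4.106066°

-4.1061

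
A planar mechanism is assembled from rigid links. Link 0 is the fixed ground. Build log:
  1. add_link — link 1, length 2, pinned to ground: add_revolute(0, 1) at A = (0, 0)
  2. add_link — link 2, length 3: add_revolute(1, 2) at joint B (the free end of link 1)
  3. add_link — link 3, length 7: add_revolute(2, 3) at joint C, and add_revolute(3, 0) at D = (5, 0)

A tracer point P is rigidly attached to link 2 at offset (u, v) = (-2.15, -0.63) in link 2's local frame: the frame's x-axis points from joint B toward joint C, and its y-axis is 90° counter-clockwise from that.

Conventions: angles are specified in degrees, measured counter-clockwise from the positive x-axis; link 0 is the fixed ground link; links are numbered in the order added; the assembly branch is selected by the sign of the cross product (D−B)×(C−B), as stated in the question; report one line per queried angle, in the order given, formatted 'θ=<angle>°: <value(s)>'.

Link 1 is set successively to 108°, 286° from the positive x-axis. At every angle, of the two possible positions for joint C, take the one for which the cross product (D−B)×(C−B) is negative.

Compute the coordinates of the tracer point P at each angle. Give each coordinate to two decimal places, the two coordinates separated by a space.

A=(0,0), D=(5.00,0)
θ=108°: B = A + 2.00·(cos108°, sin108°) = (-0.6180, 1.9021)
θ=108°: |BD| = 5.9313
θ=108°: circle(B,3.00) ∩ circle(D,7.00): a=-0.4063, h=2.9724
θ=108°:   candidates: C₊=(-0.0497,4.8478) cross=17.630; C₋=(-1.9561,-0.7830) cross=-17.630
θ=108°:   branch - wants cross < 0 → take C=(-1.9561,-0.7830) (cross=-17.630)
θ=108°: ex = (C−B)/|BC| = (-0.4460,-0.8950); ey = (0.8950,-0.4460)
θ=108°: P = B + -2.15·ex + -0.63·ey = (-0.2230,4.1074)
θ=286°: B = A + 2.00·(cos286°, sin286°) = (0.5513, -1.9225)
θ=286°: |BD| = 4.8464
θ=286°: circle(B,3.00) ∩ circle(D,7.00): a=-1.7036, h=2.4693
θ=286°:   candidates: C₊=(-1.9921,-0.3316) cross=11.967; C₋=(-0.0330,-4.8651) cross=-11.967
θ=286°:   branch - wants cross < 0 → take C=(-0.0330,-4.8651) (cross=-11.967)
θ=286°: ex = (C−B)/|BC| = (-0.1948,-0.9809); ey = (0.9809,-0.1948)
θ=286°: P = B + -2.15·ex + -0.63·ey = (0.3521,0.3090)

θ=108°: -0.22 4.11
θ=286°: 0.35 0.31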